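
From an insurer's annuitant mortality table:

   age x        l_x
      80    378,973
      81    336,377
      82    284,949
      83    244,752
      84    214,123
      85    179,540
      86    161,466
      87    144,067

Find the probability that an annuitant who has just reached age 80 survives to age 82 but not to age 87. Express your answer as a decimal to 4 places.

0.3717

We want 2|5q80 = (l_82 − l_87)/l_80.
This is the probability of reaching 82 but not 87, conditional on being alive at 80: (l_82 − l_87) / l_80.
= (284,949 − 144,067) / 378,973 = 140,882 / 378,973 = 0.371747.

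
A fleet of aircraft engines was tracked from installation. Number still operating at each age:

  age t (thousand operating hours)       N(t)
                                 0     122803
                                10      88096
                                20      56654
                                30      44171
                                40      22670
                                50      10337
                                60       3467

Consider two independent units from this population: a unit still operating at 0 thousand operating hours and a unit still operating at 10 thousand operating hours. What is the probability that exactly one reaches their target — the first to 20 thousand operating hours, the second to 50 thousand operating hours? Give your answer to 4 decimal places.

p₁ = N(20)/N(0) = 56654/122803 = 0.461341; p₂ = N(50)/N(10) = 10337/88096 = 0.117338.
P(exactly one) = p₁(1−p₂) + (1−p₁)p₂ = 0.407208 + 0.063205 = 0.470413.

0.4704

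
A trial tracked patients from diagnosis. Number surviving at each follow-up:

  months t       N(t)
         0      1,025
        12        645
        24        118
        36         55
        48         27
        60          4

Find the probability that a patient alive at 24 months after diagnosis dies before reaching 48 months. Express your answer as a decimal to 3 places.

0.771

P(die before 48 | alive at 24) = 1 − N(48)/N(24) = 1 − 27/118 = (91)/118 = 0.771186.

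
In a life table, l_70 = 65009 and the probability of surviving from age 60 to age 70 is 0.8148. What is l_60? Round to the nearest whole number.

79785

l_60 = l_70 / p = 65009 / 0.8148 = 79785.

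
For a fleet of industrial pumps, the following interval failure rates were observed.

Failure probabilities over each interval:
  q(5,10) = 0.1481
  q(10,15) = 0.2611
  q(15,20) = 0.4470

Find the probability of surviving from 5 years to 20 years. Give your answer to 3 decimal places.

Chaining the interval survival probabilities: (1 − 0.1481) × (1 − 0.2611) × (1 − 0.4470).
= 0.8519 × 0.7389 × 0.5530 = 0.348096.

0.348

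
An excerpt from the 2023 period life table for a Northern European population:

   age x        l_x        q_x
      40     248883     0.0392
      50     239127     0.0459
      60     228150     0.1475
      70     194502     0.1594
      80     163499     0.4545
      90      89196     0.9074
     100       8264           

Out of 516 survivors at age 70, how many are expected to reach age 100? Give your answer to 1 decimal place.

21.9

The relevant probability is 8264/194502 = 0.042488.
Expected number = 516 × 0.042488 = 21.9.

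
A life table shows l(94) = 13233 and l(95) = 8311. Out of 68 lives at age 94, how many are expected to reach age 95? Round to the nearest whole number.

43

The relevant probability is 8311/13233 = 0.628051.
Expected number = 68 × 0.628051 = 43.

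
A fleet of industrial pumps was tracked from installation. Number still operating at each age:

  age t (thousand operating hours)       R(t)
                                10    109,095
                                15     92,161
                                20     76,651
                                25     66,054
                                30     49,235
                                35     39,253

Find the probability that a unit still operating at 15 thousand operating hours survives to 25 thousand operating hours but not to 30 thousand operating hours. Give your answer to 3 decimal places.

0.182

This is the probability of reaching 25 but not 30, conditional on being operational at 15: (R(25) − R(30)) / R(15).
= (66,054 − 49,235) / 92,161 = 16,819 / 92,161 = 0.182496.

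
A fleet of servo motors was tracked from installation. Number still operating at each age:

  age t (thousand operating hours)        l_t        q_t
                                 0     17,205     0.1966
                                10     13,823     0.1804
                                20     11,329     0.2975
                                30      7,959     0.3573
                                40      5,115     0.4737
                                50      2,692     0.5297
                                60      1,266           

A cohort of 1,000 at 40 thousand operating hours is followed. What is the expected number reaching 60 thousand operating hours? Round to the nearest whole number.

The relevant probability is 1,266/5,115 = 0.247507.
Expected number = 1,000 × 0.247507 = 248.

248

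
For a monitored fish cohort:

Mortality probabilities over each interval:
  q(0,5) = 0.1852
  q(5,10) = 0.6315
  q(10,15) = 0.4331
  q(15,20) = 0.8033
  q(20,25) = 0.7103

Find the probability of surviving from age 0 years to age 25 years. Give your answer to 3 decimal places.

0.010

Survival from 0 to 25 is the product of surviving each interval: (1 − 0.1852) × (1 − 0.6315) × (1 − 0.4331) × (1 − 0.8033) × (1 − 0.7103).
= 0.8148 × 0.3685 × 0.5669 × 0.1967 × 0.2897 = 0.009699.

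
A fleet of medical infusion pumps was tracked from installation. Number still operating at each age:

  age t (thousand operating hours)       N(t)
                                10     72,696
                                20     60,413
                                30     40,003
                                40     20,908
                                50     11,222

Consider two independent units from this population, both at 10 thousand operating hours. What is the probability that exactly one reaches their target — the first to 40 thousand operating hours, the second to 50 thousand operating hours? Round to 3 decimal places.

p₁ = N(40)/N(10) = 20,908/72,696 = 0.287609; p₂ = N(50)/N(10) = 11,222/72,696 = 0.154369.
P(exactly one) = p₁(1−p₂) + (1−p₁)p₂ = 0.243211 + 0.109971 = 0.353182.

0.353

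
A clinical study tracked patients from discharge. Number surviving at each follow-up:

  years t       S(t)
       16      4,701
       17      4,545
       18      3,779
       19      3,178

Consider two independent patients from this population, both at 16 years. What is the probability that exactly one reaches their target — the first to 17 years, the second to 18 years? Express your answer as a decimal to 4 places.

0.2163

p₁ = S(17)/S(16) = 4,545/4,701 = 0.966816; p₂ = S(18)/S(16) = 3,779/4,701 = 0.803872.
P(exactly one) = p₁(1−p₂) + (1−p₁)p₂ = 0.189620 + 0.026676 = 0.216295.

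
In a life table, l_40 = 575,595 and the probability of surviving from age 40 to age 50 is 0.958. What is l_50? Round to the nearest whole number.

551420

l_50 = l_40 × p = 575,595 × 0.958 = 551420.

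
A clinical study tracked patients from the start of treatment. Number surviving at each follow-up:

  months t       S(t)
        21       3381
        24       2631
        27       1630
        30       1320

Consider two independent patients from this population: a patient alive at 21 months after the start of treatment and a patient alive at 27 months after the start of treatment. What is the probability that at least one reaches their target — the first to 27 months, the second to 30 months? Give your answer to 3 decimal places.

p₁ = S(27)/S(21) = 1630/3381 = 0.482106; p₂ = S(30)/S(27) = 1320/1630 = 0.809816.
P(at least one) = 1 − (1−p₁)(1−p₂) = 1 − 0.517894 × 0.190184 = 0.901505.

0.902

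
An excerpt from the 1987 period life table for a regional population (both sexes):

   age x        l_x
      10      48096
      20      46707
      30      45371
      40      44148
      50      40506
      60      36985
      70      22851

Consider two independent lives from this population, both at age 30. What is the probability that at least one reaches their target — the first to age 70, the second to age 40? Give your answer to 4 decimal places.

0.9866

p₁ = l_70/l_30 = 22851/45371 = 0.503648; p₂ = l_40/l_30 = 44148/45371 = 0.973044.
P(at least one) = 1 − (1−p₁)(1−p₂) = 1 − 0.496352 × 0.026956 = 0.986620.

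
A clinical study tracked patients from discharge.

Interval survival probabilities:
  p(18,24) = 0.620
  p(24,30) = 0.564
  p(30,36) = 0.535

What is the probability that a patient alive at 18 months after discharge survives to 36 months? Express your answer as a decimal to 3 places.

0.187

The overall survival probability is 0.620 × 0.564 × 0.535.
= 0.187079.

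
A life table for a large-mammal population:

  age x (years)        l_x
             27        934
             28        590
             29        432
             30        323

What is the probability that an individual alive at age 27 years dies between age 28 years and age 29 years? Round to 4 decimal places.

This is the probability of reaching 28 but not 29, conditional on being alive at 27: (l_28 − l_29) / l_27.
= (590 − 432) / 934 = 158 / 934 = 0.169165.

0.1692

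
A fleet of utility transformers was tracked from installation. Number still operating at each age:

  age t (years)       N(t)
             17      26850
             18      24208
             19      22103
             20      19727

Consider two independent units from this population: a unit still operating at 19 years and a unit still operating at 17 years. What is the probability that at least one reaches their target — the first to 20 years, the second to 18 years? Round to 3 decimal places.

0.989

p₁ = N(20)/N(19) = 19727/22103 = 0.892503; p₂ = N(18)/N(17) = 24208/26850 = 0.901601.
P(at least one) = 1 − (1−p₁)(1−p₂) = 1 − 0.107497 × 0.098399 = 0.989422.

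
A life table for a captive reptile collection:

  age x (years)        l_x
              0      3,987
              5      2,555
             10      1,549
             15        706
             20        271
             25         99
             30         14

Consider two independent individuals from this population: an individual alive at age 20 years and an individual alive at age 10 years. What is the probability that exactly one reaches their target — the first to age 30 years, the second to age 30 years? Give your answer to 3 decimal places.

p₁ = l_30/l_20 = 14/271 = 0.051661; p₂ = l_30/l_10 = 14/1,549 = 0.009038.
P(exactly one) = p₁(1−p₂) + (1−p₁)p₂ = 0.051194 + 0.008571 = 0.059765.

0.060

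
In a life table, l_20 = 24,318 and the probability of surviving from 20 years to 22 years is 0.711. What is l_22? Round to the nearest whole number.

l_22 = l_20 × p = 24,318 × 0.711 = 17290.

17290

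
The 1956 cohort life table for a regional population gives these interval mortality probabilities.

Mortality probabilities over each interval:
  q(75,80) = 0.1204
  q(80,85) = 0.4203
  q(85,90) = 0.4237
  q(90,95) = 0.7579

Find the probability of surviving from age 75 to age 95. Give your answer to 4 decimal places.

Survival from 75 to 95 is the product of surviving each interval: (1 − 0.1204) × (1 − 0.4203) × (1 − 0.4237) × (1 − 0.7579).
= 0.8796 × 0.5797 × 0.5763 × 0.2421 = 0.071143.

0.0711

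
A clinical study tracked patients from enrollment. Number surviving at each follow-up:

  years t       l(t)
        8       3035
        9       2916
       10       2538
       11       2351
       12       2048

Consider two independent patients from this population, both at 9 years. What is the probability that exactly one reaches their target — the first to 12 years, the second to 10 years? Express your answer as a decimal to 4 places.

0.3501

p₁ = l(12)/l(9) = 2048/2916 = 0.702332; p₂ = l(10)/l(9) = 2538/2916 = 0.870370.
P(exactly one) = p₁(1−p₂) + (1−p₁)p₂ = 0.091043 + 0.259081 = 0.350125.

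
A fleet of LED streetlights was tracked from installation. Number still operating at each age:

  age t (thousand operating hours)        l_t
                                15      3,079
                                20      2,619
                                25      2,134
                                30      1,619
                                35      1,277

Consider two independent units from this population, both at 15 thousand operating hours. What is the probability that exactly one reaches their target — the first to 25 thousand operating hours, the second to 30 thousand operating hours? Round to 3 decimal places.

0.490

p₁ = l_25/l_15 = 2,134/3,079 = 0.693082; p₂ = l_30/l_15 = 1,619/3,079 = 0.525820.
P(exactly one) = p₁(1−p₂) + (1−p₁)p₂ = 0.328646 + 0.161384 = 0.490029.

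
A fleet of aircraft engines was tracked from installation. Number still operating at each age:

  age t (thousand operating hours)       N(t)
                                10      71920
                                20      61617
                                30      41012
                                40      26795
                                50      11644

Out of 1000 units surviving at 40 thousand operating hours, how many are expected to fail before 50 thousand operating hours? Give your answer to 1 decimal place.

The relevant probability is 1 − 11644/26795 = 0.565441.
Expected number = 1000 × 0.565441 = 565.4.

565.4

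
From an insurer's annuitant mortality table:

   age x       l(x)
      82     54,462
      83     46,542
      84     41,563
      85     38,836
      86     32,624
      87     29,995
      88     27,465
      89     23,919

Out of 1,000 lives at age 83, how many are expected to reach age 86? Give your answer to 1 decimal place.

The relevant probability is 32,624/46,542 = 0.700958.
Expected number = 1,000 × 0.700958 = 701.0.

701.0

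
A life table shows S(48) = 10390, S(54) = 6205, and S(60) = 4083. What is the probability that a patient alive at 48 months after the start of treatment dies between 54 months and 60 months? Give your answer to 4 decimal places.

0.2042

This is the probability of reaching 54 but not 60, conditional on being alive at 48: (S(54) − S(60)) / S(48).
= (6205 − 4083) / 10390 = 2122 / 10390 = 0.204235.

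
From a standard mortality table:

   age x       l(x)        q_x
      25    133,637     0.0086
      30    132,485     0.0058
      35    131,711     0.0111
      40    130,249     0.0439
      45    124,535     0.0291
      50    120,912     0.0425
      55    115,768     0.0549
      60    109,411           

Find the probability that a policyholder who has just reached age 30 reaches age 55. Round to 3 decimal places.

The conditional survival probability is l(55)/l(30) = 115,768/132,485 = 0.873820.

0.874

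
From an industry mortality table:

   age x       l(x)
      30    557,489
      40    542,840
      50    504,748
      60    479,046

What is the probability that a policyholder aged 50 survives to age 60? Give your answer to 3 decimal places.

The conditional survival probability is l(60)/l(50) = 479,046/504,748 = 0.949080.

0.949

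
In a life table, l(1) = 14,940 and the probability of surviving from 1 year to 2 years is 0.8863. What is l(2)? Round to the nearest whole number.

l(2) = l(1) × p = 14,940 × 0.8863 = 13241.

13241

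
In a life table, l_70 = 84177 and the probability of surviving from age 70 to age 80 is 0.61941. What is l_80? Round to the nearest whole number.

52140

l_80 = l_70 × p = 84177 × 0.61941 = 52140.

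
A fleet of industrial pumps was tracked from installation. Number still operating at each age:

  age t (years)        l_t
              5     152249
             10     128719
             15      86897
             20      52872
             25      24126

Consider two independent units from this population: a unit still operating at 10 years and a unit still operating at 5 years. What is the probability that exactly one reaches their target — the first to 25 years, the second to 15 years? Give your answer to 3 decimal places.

p₁ = l_25/l_10 = 24126/128719 = 0.187432; p₂ = l_15/l_5 = 86897/152249 = 0.570756.
P(exactly one) = p₁(1−p₂) + (1−p₁)p₂ = 0.080454 + 0.463778 = 0.544232.

0.544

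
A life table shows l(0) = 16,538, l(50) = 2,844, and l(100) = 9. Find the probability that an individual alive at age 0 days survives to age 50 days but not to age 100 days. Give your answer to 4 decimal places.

0.1714

This is the probability of reaching 50 but not 100, conditional on being alive at 0: (l(50) − l(100)) / l(0).
= (2,844 − 9) / 16,538 = 2,835 / 16,538 = 0.171423.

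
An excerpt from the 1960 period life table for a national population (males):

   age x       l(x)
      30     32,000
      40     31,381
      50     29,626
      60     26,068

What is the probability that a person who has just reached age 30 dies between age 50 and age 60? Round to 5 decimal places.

0.11119

This is the probability of reaching 50 but not 60, conditional on being alive at 30: (l(50) − l(60)) / l(30).
= (29,626 − 26,068) / 32,000 = 3,558 / 32,000 = 0.111188.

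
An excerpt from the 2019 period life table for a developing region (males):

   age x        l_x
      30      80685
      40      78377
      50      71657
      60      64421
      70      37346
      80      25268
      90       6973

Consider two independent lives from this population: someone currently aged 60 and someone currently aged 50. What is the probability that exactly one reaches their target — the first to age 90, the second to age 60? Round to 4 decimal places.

p₁ = l_90/l_60 = 6973/64421 = 0.108241; p₂ = l_60/l_50 = 64421/71657 = 0.899019.
P(exactly one) = p₁(1−p₂) + (1−p₁)p₂ = 0.010930 + 0.801708 = 0.812639.

0.8126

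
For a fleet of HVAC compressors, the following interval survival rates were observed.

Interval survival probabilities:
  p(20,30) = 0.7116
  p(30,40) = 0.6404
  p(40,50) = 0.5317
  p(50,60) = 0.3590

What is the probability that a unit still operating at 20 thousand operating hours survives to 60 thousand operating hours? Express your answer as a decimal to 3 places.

0.087

Survival from 20 to 60 is the product of surviving each interval: 0.7116 × 0.6404 × 0.5317 × 0.3590.
= 0.086986.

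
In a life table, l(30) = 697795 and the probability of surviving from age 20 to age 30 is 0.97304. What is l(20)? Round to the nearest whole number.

l(20) = l(30) / p = 697795 / 0.97304 = 717129.

717129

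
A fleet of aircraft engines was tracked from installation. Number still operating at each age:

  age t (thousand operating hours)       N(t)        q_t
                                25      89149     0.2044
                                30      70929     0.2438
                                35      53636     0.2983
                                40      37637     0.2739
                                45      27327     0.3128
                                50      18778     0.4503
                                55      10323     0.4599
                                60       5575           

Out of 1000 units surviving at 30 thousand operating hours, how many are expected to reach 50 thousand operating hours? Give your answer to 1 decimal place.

264.7

The relevant probability is 18778/70929 = 0.264744.
Expected number = 1000 × 0.264744 = 264.7.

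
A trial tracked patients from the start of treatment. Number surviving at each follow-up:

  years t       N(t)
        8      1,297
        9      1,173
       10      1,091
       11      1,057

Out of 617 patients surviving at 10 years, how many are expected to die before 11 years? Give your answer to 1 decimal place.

The relevant probability is 1 − 1,057/1,091 = 0.031164.
Expected number = 617 × 0.031164 = 19.2.

19.2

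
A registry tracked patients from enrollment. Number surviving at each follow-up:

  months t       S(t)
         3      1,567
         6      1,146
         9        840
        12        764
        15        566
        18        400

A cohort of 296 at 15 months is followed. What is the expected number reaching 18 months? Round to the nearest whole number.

The relevant probability is 400/566 = 0.706714.
Expected number = 296 × 0.706714 = 209.

209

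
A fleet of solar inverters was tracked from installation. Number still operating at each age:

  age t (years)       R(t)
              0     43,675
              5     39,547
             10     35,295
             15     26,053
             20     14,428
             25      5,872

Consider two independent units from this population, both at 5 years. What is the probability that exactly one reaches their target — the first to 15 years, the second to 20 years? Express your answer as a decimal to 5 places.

0.54293

p₁ = R(15)/R(5) = 26,053/39,547 = 0.658786; p₂ = R(20)/R(5) = 14,428/39,547 = 0.364832.
P(exactly one) = p₁(1−p₂) + (1−p₁)p₂ = 0.418440 + 0.124486 = 0.542926.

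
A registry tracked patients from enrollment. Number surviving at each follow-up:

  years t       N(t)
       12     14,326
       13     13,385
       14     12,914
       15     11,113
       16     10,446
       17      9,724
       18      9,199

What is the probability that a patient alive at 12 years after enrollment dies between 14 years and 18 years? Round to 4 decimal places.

This is the probability of reaching 14 but not 18, conditional on being alive at 12: (N(14) − N(18)) / N(12).
= (12,914 − 9,199) / 14,326 = 3,715 / 14,326 = 0.259319.

0.2593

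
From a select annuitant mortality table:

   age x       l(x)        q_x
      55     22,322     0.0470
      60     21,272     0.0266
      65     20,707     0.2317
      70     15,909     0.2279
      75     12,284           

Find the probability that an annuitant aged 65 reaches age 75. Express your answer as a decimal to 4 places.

The conditional survival probability is l(75)/l(65) = 12,284/20,707 = 0.593229.

0.5932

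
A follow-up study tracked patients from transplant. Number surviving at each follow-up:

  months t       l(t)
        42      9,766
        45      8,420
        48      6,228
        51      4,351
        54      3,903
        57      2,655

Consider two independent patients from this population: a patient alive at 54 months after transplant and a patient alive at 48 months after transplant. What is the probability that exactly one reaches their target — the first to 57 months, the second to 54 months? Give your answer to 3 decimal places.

0.454

p₁ = l(57)/l(54) = 2,655/3,903 = 0.680246; p₂ = l(54)/l(48) = 3,903/6,228 = 0.626686.
P(exactly one) = p₁(1−p₂) + (1−p₁)p₂ = 0.253945 + 0.200385 = 0.454331.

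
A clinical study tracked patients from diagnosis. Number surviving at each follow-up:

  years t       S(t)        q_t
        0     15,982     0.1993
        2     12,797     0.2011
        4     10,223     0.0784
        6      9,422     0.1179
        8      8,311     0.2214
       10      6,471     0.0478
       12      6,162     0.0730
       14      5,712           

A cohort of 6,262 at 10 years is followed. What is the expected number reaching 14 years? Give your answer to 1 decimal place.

The relevant probability is 5,712/6,471 = 0.882707.
Expected number = 6,262 × 0.882707 = 5527.5.

5527.5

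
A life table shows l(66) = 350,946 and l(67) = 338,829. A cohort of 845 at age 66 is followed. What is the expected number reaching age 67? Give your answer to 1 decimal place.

The relevant probability is 338,829/350,946 = 0.965473.
Expected number = 845 × 0.965473 = 815.8.

815.8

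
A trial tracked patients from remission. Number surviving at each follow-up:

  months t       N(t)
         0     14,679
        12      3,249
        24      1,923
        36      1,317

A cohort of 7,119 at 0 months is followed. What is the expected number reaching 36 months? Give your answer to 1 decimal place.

The relevant probability is 1,317/14,679 = 0.089720.
Expected number = 7,119 × 0.089720 = 638.7.

638.7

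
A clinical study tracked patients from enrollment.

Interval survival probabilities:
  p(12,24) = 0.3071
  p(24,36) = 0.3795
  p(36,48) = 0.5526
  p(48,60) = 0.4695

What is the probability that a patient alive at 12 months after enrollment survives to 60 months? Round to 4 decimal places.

P(survive 12→60) = 0.3071 × 0.3795 × 0.5526 × 0.4695.
= 0.030237.

0.0302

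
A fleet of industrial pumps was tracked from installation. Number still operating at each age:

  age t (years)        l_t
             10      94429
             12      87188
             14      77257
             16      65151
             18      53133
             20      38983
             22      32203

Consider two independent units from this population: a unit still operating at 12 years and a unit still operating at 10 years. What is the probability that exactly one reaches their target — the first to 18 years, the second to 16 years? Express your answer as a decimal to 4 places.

0.4584

p₁ = l_18/l_12 = 53133/87188 = 0.609407; p₂ = l_16/l_10 = 65151/94429 = 0.689947.
P(exactly one) = p₁(1−p₂) + (1−p₁)p₂ = 0.188948 + 0.269488 = 0.458437.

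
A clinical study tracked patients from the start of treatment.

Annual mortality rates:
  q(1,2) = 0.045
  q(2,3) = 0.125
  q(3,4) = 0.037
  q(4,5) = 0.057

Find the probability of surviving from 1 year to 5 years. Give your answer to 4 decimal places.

0.7588

The overall survival probability is (1 − 0.045) × (1 − 0.125) × (1 − 0.037) × (1 − 0.057).
= 0.955 × 0.875 × 0.963 × 0.943 = 0.758839.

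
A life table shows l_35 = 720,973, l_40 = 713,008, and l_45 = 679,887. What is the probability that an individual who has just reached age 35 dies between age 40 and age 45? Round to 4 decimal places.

0.0459

We want 5|5q35 = (l_40 − l_45)/l_35.
This is the probability of reaching 40 but not 45, conditional on being alive at 35: (l_40 − l_45) / l_35.
= (713,008 − 679,887) / 720,973 = 33,121 / 720,973 = 0.045939.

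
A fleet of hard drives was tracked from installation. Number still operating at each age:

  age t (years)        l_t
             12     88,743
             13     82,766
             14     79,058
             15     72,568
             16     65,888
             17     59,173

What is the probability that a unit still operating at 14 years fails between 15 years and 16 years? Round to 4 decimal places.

This is the probability of reaching 15 but not 16, conditional on being operational at 14: (l_15 − l_16) / l_14.
= (72,568 − 65,888) / 79,058 = 6,680 / 79,058 = 0.084495.

0.0845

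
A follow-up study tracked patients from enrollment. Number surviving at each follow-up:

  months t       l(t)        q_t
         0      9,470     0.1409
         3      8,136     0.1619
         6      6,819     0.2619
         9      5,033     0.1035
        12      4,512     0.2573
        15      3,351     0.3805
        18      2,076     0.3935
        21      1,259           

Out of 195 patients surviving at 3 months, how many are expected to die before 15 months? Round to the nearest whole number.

115

The relevant probability is 1 − 3,351/8,136 = 0.588127.
Expected number = 195 × 0.588127 = 115.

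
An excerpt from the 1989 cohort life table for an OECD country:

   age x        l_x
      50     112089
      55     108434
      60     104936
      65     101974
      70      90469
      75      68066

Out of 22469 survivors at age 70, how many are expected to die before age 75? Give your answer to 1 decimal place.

The relevant probability is 1 − 68066/90469 = 0.247632.
Expected number = 22469 × 0.247632 = 5564.0.

5564.0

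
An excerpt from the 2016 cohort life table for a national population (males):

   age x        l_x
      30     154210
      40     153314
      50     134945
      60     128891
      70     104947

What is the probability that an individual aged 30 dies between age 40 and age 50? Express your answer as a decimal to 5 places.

We want 10|10q30 = (l_40 − l_50)/l_30.
This is the probability of reaching 40 but not 50, conditional on being alive at 30: (l_40 − l_50) / l_30.
= (153314 − 134945) / 154210 = 18369 / 154210 = 0.119117.

0.11912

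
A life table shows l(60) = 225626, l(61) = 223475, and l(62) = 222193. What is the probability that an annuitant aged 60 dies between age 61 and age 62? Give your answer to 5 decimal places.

0.00568

This is the probability of reaching 61 but not 62, conditional on being alive at 60: (l(61) − l(62)) / l(60).
= (223475 − 222193) / 225626 = 1282 / 225626 = 0.005682.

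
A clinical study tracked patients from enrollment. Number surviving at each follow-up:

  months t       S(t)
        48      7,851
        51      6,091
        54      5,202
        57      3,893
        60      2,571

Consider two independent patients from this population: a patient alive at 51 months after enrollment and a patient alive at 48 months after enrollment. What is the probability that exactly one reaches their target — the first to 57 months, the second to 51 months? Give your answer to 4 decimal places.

p₁ = S(57)/S(51) = 3,893/6,091 = 0.639140; p₂ = S(51)/S(48) = 6,091/7,851 = 0.775825.
P(exactly one) = p₁(1−p₂) + (1−p₁)p₂ = 0.143279 + 0.279964 = 0.423243.

0.4232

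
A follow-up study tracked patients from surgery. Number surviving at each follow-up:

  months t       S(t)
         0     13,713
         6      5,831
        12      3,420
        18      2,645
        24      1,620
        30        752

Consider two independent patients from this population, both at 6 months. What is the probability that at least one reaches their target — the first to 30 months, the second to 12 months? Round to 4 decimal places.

0.6398

p₁ = S(30)/S(6) = 752/5,831 = 0.128966; p₂ = S(12)/S(6) = 3,420/5,831 = 0.586520.
P(at least one) = 1 − (1−p₁)(1−p₂) = 1 − 0.871034 × 0.413480 = 0.639845.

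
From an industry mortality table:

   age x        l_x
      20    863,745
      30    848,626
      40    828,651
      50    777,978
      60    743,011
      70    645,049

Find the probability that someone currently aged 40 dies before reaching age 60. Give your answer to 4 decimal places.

0.1033

P(die before 60 | alive at 40) = 1 − l_60/l_40 = 1 − 743,011/828,651 = (85,640)/828,651 = 0.103349.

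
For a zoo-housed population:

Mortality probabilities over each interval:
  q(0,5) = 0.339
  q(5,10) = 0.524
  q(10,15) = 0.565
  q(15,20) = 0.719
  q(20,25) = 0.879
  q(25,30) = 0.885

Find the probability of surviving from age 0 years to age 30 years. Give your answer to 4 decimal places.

0.0005

The overall survival probability is (1 − 0.339) × (1 − 0.524) × (1 − 0.565) × (1 − 0.719) × (1 − 0.879) × (1 − 0.885).
= 0.661 × 0.476 × 0.435 × 0.281 × 0.121 × 0.115 = 0.000535.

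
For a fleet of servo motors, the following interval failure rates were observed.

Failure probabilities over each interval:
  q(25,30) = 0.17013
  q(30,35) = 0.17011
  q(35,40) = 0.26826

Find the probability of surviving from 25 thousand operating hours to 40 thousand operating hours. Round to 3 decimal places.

Chaining the interval survival probabilities: (1 − 0.17013) × (1 − 0.17011) × (1 − 0.26826).
= 0.82987 × 0.82989 × 0.73174 = 0.503950.

0.504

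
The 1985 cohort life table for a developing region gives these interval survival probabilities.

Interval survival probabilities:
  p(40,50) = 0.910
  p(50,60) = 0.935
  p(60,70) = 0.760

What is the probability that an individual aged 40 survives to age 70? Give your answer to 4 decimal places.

Chaining the interval survival probabilities: 0.910 × 0.935 × 0.760.
= 0.646646.

0.6466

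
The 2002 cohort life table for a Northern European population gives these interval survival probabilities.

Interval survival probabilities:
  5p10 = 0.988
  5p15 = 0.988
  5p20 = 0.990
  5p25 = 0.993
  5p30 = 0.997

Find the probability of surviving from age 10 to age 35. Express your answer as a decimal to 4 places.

0.9567

Survival from 10 to 35 is the product of surviving each interval: 0.988 × 0.988 × 0.990 × 0.993 × 0.997.
= 0.956739.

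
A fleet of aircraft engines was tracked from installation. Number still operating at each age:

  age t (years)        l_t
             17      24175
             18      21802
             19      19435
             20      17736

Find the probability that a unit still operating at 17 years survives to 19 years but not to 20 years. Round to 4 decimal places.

This is the probability of reaching 19 but not 20, conditional on being operational at 17: (l_19 − l_20) / l_17.
= (19435 − 17736) / 24175 = 1699 / 24175 = 0.070279.

0.0703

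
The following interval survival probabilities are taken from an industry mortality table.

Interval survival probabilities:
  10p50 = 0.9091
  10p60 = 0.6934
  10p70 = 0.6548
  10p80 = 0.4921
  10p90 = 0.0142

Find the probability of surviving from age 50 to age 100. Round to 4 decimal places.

0.0029

Chaining the interval survival probabilities: 0.9091 × 0.6934 × 0.6548 × 0.4921 × 0.0142.
= 0.002884.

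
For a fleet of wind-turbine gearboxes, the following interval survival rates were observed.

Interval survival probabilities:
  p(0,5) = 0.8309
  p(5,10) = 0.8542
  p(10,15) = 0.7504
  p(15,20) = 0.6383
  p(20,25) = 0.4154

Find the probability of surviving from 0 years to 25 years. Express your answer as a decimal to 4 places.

Chaining the interval survival probabilities: 0.8309 × 0.8542 × 0.7504 × 0.6383 × 0.4154.
= 0.141219.

0.1412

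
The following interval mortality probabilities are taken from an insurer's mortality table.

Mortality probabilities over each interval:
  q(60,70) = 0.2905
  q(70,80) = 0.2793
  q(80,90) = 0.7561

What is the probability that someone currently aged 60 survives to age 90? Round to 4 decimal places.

0.1247

Survival from 60 to 90 is the product of surviving each interval: (1 − 0.2905) × (1 − 0.2793) × (1 − 0.7561).
= 0.7095 × 0.7207 × 0.2439 = 0.124715.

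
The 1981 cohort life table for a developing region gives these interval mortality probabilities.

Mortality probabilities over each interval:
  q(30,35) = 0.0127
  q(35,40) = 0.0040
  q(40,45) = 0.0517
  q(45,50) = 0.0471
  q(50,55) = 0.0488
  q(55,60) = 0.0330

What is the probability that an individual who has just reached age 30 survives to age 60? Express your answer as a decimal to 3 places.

The overall survival probability is (1 − 0.0127) × (1 − 0.0040) × (1 − 0.0517) × (1 − 0.0471) × (1 − 0.0488) × (1 − 0.0330).
= 0.9873 × 0.9960 × 0.9483 × 0.9529 × 0.9512 × 0.9670 = 0.817335.

0.817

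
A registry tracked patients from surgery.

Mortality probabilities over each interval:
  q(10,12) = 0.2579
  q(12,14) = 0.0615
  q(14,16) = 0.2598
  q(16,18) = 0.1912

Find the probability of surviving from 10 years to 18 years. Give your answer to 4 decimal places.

P(survive 10→18) = (1 − 0.2579) × (1 − 0.0615) × (1 − 0.2598) × (1 − 0.1912).
= 0.7421 × 0.9385 × 0.7402 × 0.8088 = 0.416953.

0.4170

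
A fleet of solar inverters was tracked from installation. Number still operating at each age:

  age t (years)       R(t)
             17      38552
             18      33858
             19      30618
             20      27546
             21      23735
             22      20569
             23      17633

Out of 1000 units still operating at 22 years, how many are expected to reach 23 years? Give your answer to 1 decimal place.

The relevant probability is 17633/20569 = 0.857261.
Expected number = 1000 × 0.857261 = 857.3.

857.3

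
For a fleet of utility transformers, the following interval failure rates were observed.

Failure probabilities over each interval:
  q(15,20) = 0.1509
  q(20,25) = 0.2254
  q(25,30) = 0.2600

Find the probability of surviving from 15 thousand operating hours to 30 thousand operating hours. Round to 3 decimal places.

The overall survival probability is (1 − 0.1509) × (1 − 0.2254) × (1 − 0.2600).
= 0.8491 × 0.7746 × 0.7400 = 0.486708.

0.487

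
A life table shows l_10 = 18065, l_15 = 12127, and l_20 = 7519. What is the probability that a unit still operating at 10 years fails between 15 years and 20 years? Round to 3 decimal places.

0.255

This is the probability of reaching 15 but not 20, conditional on being operational at 10: (l_15 − l_20) / l_10.
= (12127 − 7519) / 18065 = 4608 / 18065 = 0.255079.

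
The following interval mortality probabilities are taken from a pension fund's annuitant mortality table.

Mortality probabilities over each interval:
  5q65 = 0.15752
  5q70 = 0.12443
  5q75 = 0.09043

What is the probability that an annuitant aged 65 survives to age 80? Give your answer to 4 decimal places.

15p65 = (1 − 0.15752) × (1 − 0.12443) × (1 − 0.09043).
= 0.84248 × 0.87557 × 0.90957 = 0.670945.

0.6709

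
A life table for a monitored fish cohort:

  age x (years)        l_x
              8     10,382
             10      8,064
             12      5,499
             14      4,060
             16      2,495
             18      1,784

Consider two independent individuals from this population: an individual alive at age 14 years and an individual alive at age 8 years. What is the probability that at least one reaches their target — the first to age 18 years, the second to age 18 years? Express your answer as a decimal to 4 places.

0.5357

p₁ = l_18/l_14 = 1,784/4,060 = 0.439409; p₂ = l_18/l_8 = 1,784/10,382 = 0.171836.
P(at least one) = 1 − (1−p₁)(1−p₂) = 1 − 0.560591 × 0.828164 = 0.535739.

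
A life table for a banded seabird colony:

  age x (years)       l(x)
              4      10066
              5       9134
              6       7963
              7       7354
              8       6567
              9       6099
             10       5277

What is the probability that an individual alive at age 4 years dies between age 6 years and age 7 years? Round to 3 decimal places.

0.061

This is the probability of reaching 6 but not 7, conditional on being alive at 4: (l(6) − l(7)) / l(4).
= (7963 − 7354) / 10066 = 609 / 10066 = 0.060501.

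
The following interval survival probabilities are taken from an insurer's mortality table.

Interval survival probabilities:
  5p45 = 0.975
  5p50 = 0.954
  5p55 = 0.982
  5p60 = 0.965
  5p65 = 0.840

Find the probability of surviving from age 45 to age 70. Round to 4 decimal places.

Survival from 45 to 70 is the product of surviving each interval: 0.975 × 0.954 × 0.982 × 0.965 × 0.840.
= 0.740408.

0.7404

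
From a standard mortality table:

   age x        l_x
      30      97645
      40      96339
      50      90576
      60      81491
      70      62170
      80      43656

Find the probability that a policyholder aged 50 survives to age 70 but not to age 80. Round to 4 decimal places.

This is the probability of reaching 70 but not 80, conditional on being alive at 50: (l_70 − l_80) / l_50.
= (62170 − 43656) / 90576 = 18514 / 90576 = 0.204403.

0.2044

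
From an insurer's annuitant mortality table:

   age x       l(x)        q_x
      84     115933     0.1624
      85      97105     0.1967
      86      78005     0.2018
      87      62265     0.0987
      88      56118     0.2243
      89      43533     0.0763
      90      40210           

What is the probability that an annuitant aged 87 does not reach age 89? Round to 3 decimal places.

0.301

P(die before 89 | alive at 87) = 1 − l(89)/l(87) = 1 − 43533/62265 = (18732)/62265 = 0.300843.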